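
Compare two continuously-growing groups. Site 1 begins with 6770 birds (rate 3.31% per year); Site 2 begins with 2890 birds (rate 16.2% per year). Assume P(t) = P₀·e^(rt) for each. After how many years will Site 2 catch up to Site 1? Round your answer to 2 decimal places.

t ≈ 6.60 years

6770·e^(0.0331t) = 2890·e^(0.162t)
6770/2890 = e^((0.162 − 0.0331)t) → ln(2.34256) = 0.1289·t
t = 0.85124 / 0.1289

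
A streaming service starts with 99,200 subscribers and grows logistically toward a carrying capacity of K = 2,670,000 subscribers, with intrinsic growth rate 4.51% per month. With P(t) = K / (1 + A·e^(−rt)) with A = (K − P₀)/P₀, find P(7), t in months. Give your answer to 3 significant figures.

≈ 134,000 subscribers

A = (2670000 − 99200)/99200 = 25.91532
P(7) = 2670000 / (1 + 25.91532·e^(−0.0451·7)) = 2670000 / (1 + 25.91532·0.729278)
= 2670000 / 19.89948 ≈ 134174.36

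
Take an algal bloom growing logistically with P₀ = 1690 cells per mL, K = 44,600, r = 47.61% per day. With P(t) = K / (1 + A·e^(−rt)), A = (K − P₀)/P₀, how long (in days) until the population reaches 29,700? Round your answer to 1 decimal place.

t ≈ 8.2 days

A = (44600 − 1690)/1690 = 25.39053
29700 = 44600/(1 + 25.39053·e^(−0.4761t)) → 1 + 25.39053·e^(−0.4761t) = 1.50168
e^(−0.4761t) = 0.019759 → t = ln(50.61066)/0.4761 = 3.92416/0.4761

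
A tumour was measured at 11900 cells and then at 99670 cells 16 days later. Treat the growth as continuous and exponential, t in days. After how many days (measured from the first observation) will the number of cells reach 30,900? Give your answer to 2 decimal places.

t ≈ 7.18 days

r = ln(99670/11900) / 16 ≈ 0.132833 per day
t = ln(30900/11900) / r = 0.95422 / 0.132833 ≈ 7.184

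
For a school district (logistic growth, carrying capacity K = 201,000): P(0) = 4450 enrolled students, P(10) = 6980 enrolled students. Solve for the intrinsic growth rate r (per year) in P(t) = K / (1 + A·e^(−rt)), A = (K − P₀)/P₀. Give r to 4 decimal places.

A = (201000 − 4450)/4450 = 44.16854
6980 = 201000/(1 + 44.16854·e^(−r·10)) → e^(−10r) = (28.79656 − 1)/44.16854 = 0.629329
r = −ln(0.629329)/10 = 0.4631/10

r ≈ 0.0463 per year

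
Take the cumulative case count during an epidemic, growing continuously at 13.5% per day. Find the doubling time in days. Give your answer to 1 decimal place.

doubling time = ln(2) / |r| = 0.69315 / 0.135

doubling time ≈ 5.1 days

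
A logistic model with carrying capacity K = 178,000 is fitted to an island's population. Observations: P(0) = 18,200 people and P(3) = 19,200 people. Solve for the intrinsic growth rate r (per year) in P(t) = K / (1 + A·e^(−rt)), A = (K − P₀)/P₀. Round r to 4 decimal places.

A = (178000 − 18200)/18200 = 8.78022
19200 = 178000/(1 + 8.78022·e^(−r·3)) → e^(−3r) = (9.27083 − 1)/8.78022 = 0.941985
r = −ln(0.941985)/3 = 0.05977/3

r ≈ 0.0199 per year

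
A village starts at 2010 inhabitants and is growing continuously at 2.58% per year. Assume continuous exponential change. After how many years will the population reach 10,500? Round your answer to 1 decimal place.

t ≈ 64.1 years

10500 = 2010 · e^(0.0258·t)
t = ln(10500/2010) / 0.0258 = ln(5.22388) / 0.0258 = 1.65324 / 0.0258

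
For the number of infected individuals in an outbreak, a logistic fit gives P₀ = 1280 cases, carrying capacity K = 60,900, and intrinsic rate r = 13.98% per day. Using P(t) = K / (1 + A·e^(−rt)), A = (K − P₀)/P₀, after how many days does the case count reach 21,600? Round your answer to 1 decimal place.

A = (60900 − 1280)/1280 = 46.57812
21600 = 60900/(1 + 46.57812·e^(−0.1398t)) → 1 + 46.57812·e^(−0.1398t) = 2.81944
e^(−0.1398t) = 0.039062 → t = ln(25.60019)/0.1398 = 3.2426/0.1398

t ≈ 23.2 days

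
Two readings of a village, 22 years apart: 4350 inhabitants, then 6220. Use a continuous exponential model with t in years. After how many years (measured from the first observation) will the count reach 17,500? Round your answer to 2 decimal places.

r = ln(6220/4350) / 22 ≈ 0.016254 per year
t = ln(17500/4350) / r = 1.39203 / 0.016254 ≈ 85.641

t ≈ 85.64 years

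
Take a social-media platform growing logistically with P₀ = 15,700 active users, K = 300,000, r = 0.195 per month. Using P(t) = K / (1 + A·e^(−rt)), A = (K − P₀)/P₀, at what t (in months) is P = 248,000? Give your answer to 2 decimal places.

A = (300000 − 15700)/15700 = 18.10828
248000 = 300000/(1 + 18.10828·e^(−0.195t)) → 1 + 18.10828·e^(−0.195t) = 1.20968
e^(−0.195t) = 0.011579 → t = ln(86.36257)/0.195 = 4.45855/0.195

t ≈ 22.86 months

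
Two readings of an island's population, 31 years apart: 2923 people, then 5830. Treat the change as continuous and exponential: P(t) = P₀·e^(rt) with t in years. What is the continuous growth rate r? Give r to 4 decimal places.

5830 = 2923 · e^(r·31)
e^(31r) = 5830/2923 = 1.99453
r = ln(1.99453) / 31 = 0.69041 / 31

r ≈ 0.0223 per year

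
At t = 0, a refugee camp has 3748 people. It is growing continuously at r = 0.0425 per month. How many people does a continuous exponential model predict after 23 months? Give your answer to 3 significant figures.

P(23) = 3748 · e^(0.0425·23) = 3748 · e^(0.9775)
= 3748 · 2.6578 ≈ 9961.45

≈ 9,960 people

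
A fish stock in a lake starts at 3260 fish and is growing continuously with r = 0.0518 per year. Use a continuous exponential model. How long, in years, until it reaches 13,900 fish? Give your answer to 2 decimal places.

13900 = 3260 · e^(0.0518·t)
t = ln(13900/3260) / 0.0518 = ln(4.2638) / 0.0518 = 1.45016 / 0.0518

t ≈ 28.00 years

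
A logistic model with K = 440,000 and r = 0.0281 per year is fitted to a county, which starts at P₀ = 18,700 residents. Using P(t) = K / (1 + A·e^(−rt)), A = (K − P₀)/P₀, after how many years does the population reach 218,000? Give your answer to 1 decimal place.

A = (440000 − 18700)/18700 = 22.52941
218000 = 440000/(1 + 22.52941·e^(−0.0281t)) → 1 + 22.52941·e^(−0.0281t) = 2.01835
e^(−0.0281t) = 0.045201 → t = ln(22.12348)/0.0281 = 3.09664/0.0281

t ≈ 110.2 years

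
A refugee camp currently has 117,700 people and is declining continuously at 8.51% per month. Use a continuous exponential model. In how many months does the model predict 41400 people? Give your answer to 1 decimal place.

41400 = 117700 · e^(-0.0851·t)
t = ln(41400/117700) / -0.0851 = ln(0.35174) / -0.0851 = -1.04486 / -0.0851

t ≈ 12.3 months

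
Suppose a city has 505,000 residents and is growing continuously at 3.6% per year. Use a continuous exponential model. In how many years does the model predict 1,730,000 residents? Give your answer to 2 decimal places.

t ≈ 34.20 years

1730000 = 505000 · e^(0.036·t)
t = ln(1730000/505000) / 0.036 = ln(3.42574) / 0.036 = 1.23132 / 0.036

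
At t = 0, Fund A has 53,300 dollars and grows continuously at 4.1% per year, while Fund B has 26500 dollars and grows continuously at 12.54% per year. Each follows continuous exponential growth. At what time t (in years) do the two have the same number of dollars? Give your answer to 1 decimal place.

53300·e^(0.041t) = 26500·e^(0.1254t)
53300/26500 = e^((0.1254 − 0.041)t) → ln(2.01132) = 0.0844·t
t = 0.69879 / 0.0844

t ≈ 8.3 years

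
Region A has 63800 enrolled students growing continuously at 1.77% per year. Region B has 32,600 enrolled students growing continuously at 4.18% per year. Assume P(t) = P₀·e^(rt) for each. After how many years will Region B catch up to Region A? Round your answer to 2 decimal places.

t ≈ 27.86 years

63800·e^(0.0177t) = 32600·e^(0.0418t)
63800/32600 = e^((0.0418 − 0.0177)t) → ln(1.95706) = 0.0241·t
t = 0.67144 / 0.0241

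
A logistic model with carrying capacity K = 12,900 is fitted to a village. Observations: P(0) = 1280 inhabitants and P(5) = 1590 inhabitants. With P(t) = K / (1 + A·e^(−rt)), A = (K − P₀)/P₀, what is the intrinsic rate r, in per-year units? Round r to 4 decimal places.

A = (12900 − 1280)/1280 = 9.07812
1590 = 12900/(1 + 9.07812·e^(−r·5)) → e^(−5r) = (8.11321 − 1)/9.07812 = 0.783555
r = −ln(0.783555)/5 = 0.24391/5

r ≈ 0.0488 per year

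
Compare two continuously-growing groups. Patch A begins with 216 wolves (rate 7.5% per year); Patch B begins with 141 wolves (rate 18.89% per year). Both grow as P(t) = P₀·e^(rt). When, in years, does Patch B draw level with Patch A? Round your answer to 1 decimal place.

216·e^(0.075t) = 141·e^(0.1889t)
216/141 = e^((0.1889 − 0.075)t) → ln(1.53191) = 0.1139·t
t = 0.42652 / 0.1139

t ≈ 3.7 years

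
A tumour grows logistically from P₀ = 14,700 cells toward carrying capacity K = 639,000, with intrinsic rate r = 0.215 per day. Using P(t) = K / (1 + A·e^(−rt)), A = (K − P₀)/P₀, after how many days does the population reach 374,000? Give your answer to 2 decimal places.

A = (639000 − 14700)/14700 = 42.46939
374000 = 639000/(1 + 42.46939·e^(−0.215t)) → 1 + 42.46939·e^(−0.215t) = 1.70856
e^(−0.215t) = 0.016684 → t = ln(59.93793)/0.215 = 4.09331/0.215

t ≈ 19.04 days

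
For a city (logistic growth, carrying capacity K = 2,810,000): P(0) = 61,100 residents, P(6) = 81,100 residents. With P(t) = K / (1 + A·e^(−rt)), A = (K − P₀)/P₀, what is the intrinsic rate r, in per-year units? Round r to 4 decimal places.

r ≈ 0.0484 per year

A = (2810000 − 61100)/61100 = 44.99018
81100 = 2810000/(1 + 44.99018·e^(−r·6)) → e^(−6r) = (34.64858 − 1)/44.99018 = 0.747909
r = −ln(0.747909)/6 = 0.29047/6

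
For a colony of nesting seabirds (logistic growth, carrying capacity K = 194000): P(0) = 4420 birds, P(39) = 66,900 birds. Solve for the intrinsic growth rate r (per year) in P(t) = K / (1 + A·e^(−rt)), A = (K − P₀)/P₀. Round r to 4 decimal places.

A = (194000 − 4420)/4420 = 42.8914
66900 = 194000/(1 + 42.8914·e^(−r·39)) → e^(−39r) = (2.89985 − 1)/42.8914 = 0.044294
r = −ln(0.044294)/39 = 3.1169/39

r ≈ 0.0799 per year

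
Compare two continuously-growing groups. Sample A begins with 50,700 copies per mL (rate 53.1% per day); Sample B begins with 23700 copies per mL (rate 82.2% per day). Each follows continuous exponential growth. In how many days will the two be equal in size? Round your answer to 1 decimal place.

50700·e^(0.531t) = 23700·e^(0.822t)
50700/23700 = e^((0.822 − 0.531)t) → ln(2.13924) = 0.291·t
t = 0.76045 / 0.291

t ≈ 2.6 days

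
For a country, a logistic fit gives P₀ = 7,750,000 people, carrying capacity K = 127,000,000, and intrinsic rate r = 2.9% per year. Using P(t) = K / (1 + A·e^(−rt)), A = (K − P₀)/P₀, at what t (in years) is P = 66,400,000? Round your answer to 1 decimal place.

A = (127000000 − 7750000)/7750000 = 15.3871
66400000 = 127000000/(1 + 15.3871·e^(−0.029t)) → 1 + 15.3871·e^(−0.029t) = 1.91265
e^(−0.029t) = 0.059313 → t = ln(16.85979)/0.029 = 2.82493/0.029

t ≈ 97.4 years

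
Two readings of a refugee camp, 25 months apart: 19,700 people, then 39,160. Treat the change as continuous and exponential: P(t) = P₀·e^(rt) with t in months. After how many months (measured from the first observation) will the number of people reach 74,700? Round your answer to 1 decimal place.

t ≈ 48.5 months

r = ln(39160/19700) / 25 ≈ 0.027481 per month
t = ln(74700/19700) / r = 1.33286 / 0.027481 ≈ 48.5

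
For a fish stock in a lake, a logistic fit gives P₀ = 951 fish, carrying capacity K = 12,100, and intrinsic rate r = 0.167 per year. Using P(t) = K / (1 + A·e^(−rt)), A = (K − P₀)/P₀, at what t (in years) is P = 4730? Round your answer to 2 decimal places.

t ≈ 12.08 years

A = (12100 − 951)/951 = 11.72345
4730 = 12100/(1 + 11.72345·e^(−0.167t)) → 1 + 11.72345·e^(−0.167t) = 2.55814
e^(−0.167t) = 0.132908 → t = ln(7.524)/0.167 = 2.0181/0.167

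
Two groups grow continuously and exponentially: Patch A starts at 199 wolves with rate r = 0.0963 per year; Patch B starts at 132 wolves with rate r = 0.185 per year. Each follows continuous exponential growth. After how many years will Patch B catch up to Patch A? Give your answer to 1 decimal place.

t ≈ 4.6 years

199·e^(0.0963t) = 132·e^(0.185t)
199/132 = e^((0.185 − 0.0963)t) → ln(1.50758) = 0.0887·t
t = 0.4105 / 0.0887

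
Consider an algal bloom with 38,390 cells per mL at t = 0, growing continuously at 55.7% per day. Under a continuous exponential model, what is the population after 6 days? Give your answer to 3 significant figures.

P(6) = 38390 · e^(0.557·6) = 38390 · e^(3.342)
= 38390 · 28.27562 ≈ 1085501.11

≈ 1,090,000 cells per mL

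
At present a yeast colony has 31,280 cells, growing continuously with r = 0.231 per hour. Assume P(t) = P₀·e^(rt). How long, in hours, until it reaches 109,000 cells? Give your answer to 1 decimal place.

t ≈ 5.4 hours

109000 = 31280 · e^(0.231·t)
t = ln(109000/31280) / 0.231 = ln(3.48465) / 0.231 = 1.24837 / 0.231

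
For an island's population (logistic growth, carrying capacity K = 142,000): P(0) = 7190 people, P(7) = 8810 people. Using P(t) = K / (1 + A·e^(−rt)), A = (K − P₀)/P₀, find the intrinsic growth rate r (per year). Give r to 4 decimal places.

A = (142000 − 7190)/7190 = 18.74965
8810 = 142000/(1 + 18.74965·e^(−r·7)) → e^(−7r) = (16.11805 − 1)/18.74965 = 0.806311
r = −ln(0.806311)/7 = 0.21529/7

r ≈ 0.0308 per year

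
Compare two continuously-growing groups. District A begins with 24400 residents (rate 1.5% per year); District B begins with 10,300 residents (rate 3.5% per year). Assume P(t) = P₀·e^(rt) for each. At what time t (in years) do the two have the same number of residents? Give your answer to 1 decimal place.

24400·e^(0.015t) = 10300·e^(0.035t)
24400/10300 = e^((0.035 − 0.015)t) → ln(2.36893) = 0.02·t
t = 0.86244 / 0.02

t ≈ 43.1 years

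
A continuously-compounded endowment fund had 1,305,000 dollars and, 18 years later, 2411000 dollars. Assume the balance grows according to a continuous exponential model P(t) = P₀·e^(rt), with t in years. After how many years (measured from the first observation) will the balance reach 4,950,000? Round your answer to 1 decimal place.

r = ln(2411000/1305000) / 18 ≈ 0.034102 per year
t = ln(4950000/1305000) / r = 1.33318 / 0.034102 ≈ 39.094

t ≈ 39.1 years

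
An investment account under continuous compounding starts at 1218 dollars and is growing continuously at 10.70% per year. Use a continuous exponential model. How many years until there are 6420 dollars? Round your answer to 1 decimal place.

6420 = 1218 · e^(0.107·t)
t = ln(6420/1218) / 0.107 = ln(5.27094) / 0.107 = 1.66221 / 0.107

t ≈ 15.5 years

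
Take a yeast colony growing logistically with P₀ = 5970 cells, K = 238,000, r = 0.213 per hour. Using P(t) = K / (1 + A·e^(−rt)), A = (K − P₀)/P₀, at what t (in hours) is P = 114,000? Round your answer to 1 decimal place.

t ≈ 16.8 hours

A = (238000 − 5970)/5970 = 38.866
114000 = 238000/(1 + 38.866·e^(−0.213t)) → 1 + 38.866·e^(−0.213t) = 2.08772
e^(−0.213t) = 0.027986 → t = ln(35.73164)/0.213 = 3.57604/0.213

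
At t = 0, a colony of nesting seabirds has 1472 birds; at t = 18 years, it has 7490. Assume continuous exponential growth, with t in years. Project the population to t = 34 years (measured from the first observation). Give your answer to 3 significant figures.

≈ 31,800 birds

r = ln(7490/1472) / 18 ≈ 0.090386 per year
P(34) = 1472 · e^(0.090386·34) = 1472 · 21.60925 ≈ 31808.82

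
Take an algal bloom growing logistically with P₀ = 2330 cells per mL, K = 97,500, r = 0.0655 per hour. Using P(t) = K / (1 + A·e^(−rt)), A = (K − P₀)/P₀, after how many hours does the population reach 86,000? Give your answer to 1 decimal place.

t ≈ 87.4 hours

A = (97500 − 2330)/2330 = 40.84549
86000 = 97500/(1 + 40.84549·e^(−0.0655t)) → 1 + 40.84549·e^(−0.0655t) = 1.13372
e^(−0.0655t) = 0.003274 → t = ln(305.45326)/0.0655 = 5.7218/0.0655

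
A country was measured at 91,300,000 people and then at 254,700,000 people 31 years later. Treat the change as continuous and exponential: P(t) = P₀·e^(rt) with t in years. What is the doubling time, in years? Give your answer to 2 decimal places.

r = ln(254700000/91300000) / 31 = ln(2.7897) / 31 ≈ 0.033095 per year
doubling time = ln 2 / |r| = 0.69315 / 0.033095

doubling time ≈ 20.94 years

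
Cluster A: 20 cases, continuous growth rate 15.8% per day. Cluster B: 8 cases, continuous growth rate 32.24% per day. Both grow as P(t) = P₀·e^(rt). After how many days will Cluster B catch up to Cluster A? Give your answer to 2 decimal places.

t ≈ 5.57 days

20·e^(0.158t) = 8·e^(0.3224t)
20/8 = e^((0.3224 − 0.158)t) → ln(2.5) = 0.1644·t
t = 0.91629 / 0.1644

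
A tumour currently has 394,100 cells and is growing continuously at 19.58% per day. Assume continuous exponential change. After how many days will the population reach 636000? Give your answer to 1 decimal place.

636000 = 394100 · e^(0.1958·t)
t = ln(636000/394100) / 0.1958 = ln(1.6138) / 0.1958 = 0.47859 / 0.1958

t ≈ 2.4 days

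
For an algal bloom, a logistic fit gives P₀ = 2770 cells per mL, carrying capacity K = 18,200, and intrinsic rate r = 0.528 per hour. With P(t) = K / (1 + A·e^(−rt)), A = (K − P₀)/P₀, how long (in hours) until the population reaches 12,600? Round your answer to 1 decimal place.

A = (18200 − 2770)/2770 = 5.5704
12600 = 18200/(1 + 5.5704·e^(−0.528t)) → 1 + 5.5704·e^(−0.528t) = 1.44444
e^(−0.528t) = 0.079787 → t = ln(12.53339)/0.528 = 2.5284/0.528

t ≈ 4.8 hours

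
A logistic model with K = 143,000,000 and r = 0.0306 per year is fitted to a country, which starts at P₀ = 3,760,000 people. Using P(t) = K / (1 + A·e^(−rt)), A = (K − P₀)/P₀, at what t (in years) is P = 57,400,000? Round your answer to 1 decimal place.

t ≈ 105.0 years

A = (143000000 − 3760000)/3760000 = 37.03191
57400000 = 143000000/(1 + 37.03191·e^(−0.0306t)) → 1 + 37.03191·e^(−0.0306t) = 2.49129
e^(−0.0306t) = 0.04027 → t = ln(24.83215)/0.0306 = 3.21214/0.0306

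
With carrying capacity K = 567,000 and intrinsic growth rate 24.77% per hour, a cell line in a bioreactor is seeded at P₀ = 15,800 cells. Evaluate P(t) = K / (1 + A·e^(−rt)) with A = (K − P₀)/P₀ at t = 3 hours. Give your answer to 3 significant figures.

≈ 32,200 cells

A = (567000 − 15800)/15800 = 34.88608
P(3) = 567000 / (1 + 34.88608·e^(−0.2477·3)) = 567000 / (1 + 34.88608·0.475637)
= 567000 / 17.59311 ≈ 32228.52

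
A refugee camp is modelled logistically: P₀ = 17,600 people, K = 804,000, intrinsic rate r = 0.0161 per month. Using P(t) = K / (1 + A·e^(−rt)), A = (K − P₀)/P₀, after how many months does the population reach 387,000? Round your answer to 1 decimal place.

t ≈ 231.4 months

A = (804000 − 17600)/17600 = 44.68182
387000 = 804000/(1 + 44.68182·e^(−0.0161t)) → 1 + 44.68182·e^(−0.0161t) = 2.07752
e^(−0.0161t) = 0.024115 → t = ln(41.4673)/0.0161 = 3.72491/0.0161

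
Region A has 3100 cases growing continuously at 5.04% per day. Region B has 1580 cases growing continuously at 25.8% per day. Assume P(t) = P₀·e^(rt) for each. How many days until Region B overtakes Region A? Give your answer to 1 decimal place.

t ≈ 3.2 days

3100·e^(0.0504t) = 1580·e^(0.258t)
3100/1580 = e^((0.258 − 0.0504)t) → ln(1.96203) = 0.2076·t
t = 0.67398 / 0.2076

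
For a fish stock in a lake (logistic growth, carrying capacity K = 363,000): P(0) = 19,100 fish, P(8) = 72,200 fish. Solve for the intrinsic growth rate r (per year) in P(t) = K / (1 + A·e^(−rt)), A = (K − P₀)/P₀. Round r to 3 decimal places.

A = (363000 − 19100)/19100 = 18.00524
72200 = 363000/(1 + 18.00524·e^(−r·8)) → e^(−8r) = (5.0277 − 1)/18.00524 = 0.223696
r = −ln(0.223696)/8 = 1.49747/8

r ≈ 0.187 per year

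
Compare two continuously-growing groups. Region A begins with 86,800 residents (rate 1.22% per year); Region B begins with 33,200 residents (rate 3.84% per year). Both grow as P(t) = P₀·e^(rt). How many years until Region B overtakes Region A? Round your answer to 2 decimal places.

t ≈ 36.68 years

86800·e^(0.0122t) = 33200·e^(0.0384t)
86800/33200 = e^((0.0384 − 0.0122)t) → ln(2.61446) = 0.0262·t
t = 0.96106 / 0.0262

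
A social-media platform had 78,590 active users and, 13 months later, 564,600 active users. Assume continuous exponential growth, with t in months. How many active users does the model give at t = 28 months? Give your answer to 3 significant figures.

r = ln(564600/78590) / 13 ≈ 0.151683 per month
P(28) = 78590 · e^(0.151683·28) = 78590 · 69.90318 ≈ 5493691.16

≈ 5,490,000 active users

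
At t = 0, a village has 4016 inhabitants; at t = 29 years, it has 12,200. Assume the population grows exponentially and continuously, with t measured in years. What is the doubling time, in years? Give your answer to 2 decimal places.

doubling time ≈ 18.09 years

r = ln(12200/4016) / 29 = ln(3.03785) / 29 ≈ 0.038316 per year
doubling time = ln 2 / |r| = 0.69315 / 0.038316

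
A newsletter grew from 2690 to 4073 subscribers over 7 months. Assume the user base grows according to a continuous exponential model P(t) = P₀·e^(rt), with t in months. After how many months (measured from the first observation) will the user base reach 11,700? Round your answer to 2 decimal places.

r = ln(4073/2690) / 7 ≈ 0.059263 per month
t = ln(11700/2690) / r = 1.47005 / 0.059263 ≈ 24.806

t ≈ 24.81 months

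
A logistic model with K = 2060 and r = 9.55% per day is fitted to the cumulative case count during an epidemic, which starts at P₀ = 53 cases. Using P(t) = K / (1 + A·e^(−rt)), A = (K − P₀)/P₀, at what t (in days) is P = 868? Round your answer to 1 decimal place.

A = (2060 − 53)/53 = 37.86792
868 = 2060/(1 + 37.86792·e^(−0.0955t)) → 1 + 37.86792·e^(−0.0955t) = 2.37327
e^(−0.0955t) = 0.036265 → t = ln(27.57497)/0.0955 = 3.31691/0.0955

t ≈ 34.7 days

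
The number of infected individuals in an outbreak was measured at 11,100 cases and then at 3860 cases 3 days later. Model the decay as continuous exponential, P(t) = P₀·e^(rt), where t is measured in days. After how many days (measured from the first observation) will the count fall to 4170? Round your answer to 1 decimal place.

r = ln(3860/11100) / 3 ≈ -0.352093 per day
t = ln(4170/11100) / r = -0.97903 / -0.352093 ≈ 2.781

t ≈ 2.8 days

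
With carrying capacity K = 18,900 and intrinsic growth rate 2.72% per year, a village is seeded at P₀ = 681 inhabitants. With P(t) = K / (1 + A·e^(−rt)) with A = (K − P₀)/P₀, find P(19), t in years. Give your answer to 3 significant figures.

≈ 1,110 inhabitants

A = (18900 − 681)/681 = 26.7533
P(19) = 18900 / (1 + 26.7533·e^(−0.0272·19)) = 18900 / (1 + 26.7533·0.596426)
= 18900 / 16.95637 ≈ 1114.63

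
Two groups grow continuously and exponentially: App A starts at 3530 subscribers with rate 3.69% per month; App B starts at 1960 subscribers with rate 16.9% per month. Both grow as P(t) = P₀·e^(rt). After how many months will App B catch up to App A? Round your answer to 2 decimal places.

t ≈ 4.45 months

3530·e^(0.0369t) = 1960·e^(0.169t)
3530/1960 = e^((0.169 − 0.0369)t) → ln(1.80102) = 0.1321·t
t = 0.58835 / 0.1321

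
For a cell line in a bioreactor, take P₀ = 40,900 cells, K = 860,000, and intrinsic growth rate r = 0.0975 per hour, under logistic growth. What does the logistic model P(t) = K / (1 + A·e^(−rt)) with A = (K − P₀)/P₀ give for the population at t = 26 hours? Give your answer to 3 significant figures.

A = (860000 − 40900)/40900 = 20.02689
P(26) = 860000 / (1 + 20.02689·e^(−0.0975·26)) = 860000 / (1 + 20.02689·0.079262)
= 860000 / 2.58737 ≈ 332384.35

≈ 332,000 cells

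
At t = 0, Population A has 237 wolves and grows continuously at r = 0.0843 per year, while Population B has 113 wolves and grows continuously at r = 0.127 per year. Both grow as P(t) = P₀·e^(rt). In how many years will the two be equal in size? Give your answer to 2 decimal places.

t ≈ 17.35 years

237·e^(0.0843t) = 113·e^(0.127t)
237/113 = e^((0.127 − 0.0843)t) → ln(2.09735) = 0.0427·t
t = 0.74067 / 0.0427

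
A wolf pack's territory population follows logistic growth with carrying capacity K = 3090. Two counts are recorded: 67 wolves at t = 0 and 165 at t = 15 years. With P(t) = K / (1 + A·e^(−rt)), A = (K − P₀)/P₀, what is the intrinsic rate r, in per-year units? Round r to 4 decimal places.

A = (3090 − 67)/67 = 45.1194
165 = 3090/(1 + 45.1194·e^(−r·15)) → e^(−15r) = (18.72727 − 1)/45.1194 = 0.392897
r = −ln(0.392897)/15 = 0.93421/15

r ≈ 0.0623 per year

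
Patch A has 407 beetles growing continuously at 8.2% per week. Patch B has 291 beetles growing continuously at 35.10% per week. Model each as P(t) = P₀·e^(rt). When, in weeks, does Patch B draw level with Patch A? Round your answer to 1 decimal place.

t ≈ 1.2 weeks

407·e^(0.082t) = 291·e^(0.351t)
407/291 = e^((0.351 − 0.082)t) → ln(1.39863) = 0.269·t
t = 0.33549 / 0.269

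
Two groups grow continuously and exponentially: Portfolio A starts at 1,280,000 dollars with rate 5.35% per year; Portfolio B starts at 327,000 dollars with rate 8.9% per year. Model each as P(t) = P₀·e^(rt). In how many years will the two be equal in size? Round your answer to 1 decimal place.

1280000·e^(0.0535t) = 327000·e^(0.089t)
1280000/327000 = e^((0.089 − 0.0535)t) → ln(3.91437) = 0.0355·t
t = 1.36466 / 0.0355

t ≈ 38.4 years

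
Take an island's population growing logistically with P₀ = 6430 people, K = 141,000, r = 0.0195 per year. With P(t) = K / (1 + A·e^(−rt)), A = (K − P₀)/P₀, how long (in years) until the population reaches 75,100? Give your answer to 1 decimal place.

A = (141000 − 6430)/6430 = 20.92846
75100 = 141000/(1 + 20.92846·e^(−0.0195t)) → 1 + 20.92846·e^(−0.0195t) = 1.8775
e^(−0.0195t) = 0.041928 → t = ln(23.85019)/0.0195 = 3.17179/0.0195

t ≈ 162.7 years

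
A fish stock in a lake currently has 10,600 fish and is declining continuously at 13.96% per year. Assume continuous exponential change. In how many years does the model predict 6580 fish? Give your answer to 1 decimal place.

t ≈ 3.4 years

6580 = 10600 · e^(-0.1396·t)
t = ln(6580/10600) / -0.1396 = ln(0.62075) / -0.1396 = -0.47682 / -0.1396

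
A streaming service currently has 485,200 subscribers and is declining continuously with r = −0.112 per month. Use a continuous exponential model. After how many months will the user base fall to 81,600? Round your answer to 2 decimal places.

81600 = 485200 · e^(-0.112·t)
t = ln(81600/485200) / -0.112 = ln(0.16818) / -0.112 = -1.78273 / -0.112

t ≈ 15.92 months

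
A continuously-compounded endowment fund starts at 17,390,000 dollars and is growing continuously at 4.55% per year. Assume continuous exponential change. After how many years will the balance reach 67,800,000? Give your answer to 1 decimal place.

67800000 = 17390000 · e^(0.0455·t)
t = ln(67800000/17390000) / 0.0455 = ln(3.89879) / 0.0455 = 1.36067 / 0.0455

t ≈ 29.9 years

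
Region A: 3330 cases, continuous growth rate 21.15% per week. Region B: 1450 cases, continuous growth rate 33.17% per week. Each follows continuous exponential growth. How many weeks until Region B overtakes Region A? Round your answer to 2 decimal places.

t ≈ 6.92 weeks

3330·e^(0.2115t) = 1450·e^(0.3317t)
3330/1450 = e^((0.3317 − 0.2115)t) → ln(2.29655) = 0.1202·t
t = 0.83141 / 0.1202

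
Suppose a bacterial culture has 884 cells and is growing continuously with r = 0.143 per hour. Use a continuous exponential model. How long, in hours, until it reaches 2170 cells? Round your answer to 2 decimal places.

2170 = 884 · e^(0.143·t)
t = ln(2170/884) / 0.143 = ln(2.45475) / 0.143 = 0.89803 / 0.143

t ≈ 6.28 hours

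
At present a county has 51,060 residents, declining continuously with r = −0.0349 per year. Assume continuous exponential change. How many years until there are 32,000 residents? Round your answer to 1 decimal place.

t ≈ 13.4 years

32000 = 51060 · e^(-0.0349·t)
t = ln(32000/51060) / -0.0349 = ln(0.62671) / -0.0349 = -0.46727 / -0.0349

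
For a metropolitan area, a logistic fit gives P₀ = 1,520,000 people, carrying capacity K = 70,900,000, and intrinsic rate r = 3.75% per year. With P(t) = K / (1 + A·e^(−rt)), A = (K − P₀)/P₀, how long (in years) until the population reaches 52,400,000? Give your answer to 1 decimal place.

t ≈ 129.7 years

A = (70900000 − 1520000)/1520000 = 45.64474
52400000 = 70900000/(1 + 45.64474·e^(−0.0375t)) → 1 + 45.64474·e^(−0.0375t) = 1.35305
e^(−0.0375t) = 0.007735 → t = ln(129.28563)/0.0375 = 4.86202/0.0375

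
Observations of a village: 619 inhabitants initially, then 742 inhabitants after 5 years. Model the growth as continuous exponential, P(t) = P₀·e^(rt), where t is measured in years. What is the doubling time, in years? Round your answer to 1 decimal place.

doubling time ≈ 19.1 years

r = ln(742/619) / 5 = ln(1.19871) / 5 ≈ 0.036249 per year
doubling time = ln 2 / |r| = 0.69315 / 0.036249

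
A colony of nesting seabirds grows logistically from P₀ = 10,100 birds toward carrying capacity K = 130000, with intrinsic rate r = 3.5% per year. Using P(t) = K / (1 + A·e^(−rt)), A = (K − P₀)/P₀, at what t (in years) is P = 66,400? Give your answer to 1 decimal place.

A = (130000 − 10100)/10100 = 11.87129
66400 = 130000/(1 + 11.87129·e^(−0.035t)) → 1 + 11.87129·e^(−0.035t) = 1.95783
e^(−0.035t) = 0.080685 → t = ln(12.39392)/0.035 = 2.51721/0.035

t ≈ 71.9 years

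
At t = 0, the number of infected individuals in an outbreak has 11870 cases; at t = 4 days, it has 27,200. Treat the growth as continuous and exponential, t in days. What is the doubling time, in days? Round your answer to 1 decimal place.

r = ln(27200/11870) / 4 = ln(2.29149) / 4 ≈ 0.207301 per day
doubling time = ln 2 / |r| = 0.69315 / 0.207301

doubling time ≈ 3.3 days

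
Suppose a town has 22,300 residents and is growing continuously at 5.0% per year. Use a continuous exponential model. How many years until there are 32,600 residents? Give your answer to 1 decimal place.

t ≈ 7.6 years

32600 = 22300 · e^(0.05·t)
t = ln(32600/22300) / 0.05 = ln(1.46188) / 0.05 = 0.37973 / 0.05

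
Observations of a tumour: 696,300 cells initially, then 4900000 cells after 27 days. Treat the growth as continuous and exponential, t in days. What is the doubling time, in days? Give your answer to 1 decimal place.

r = ln(4900000/696300) / 27 = ln(7.0372) / 27 ≈ 0.072267 per day
doubling time = ln 2 / |r| = 0.69315 / 0.072267

doubling time ≈ 9.6 days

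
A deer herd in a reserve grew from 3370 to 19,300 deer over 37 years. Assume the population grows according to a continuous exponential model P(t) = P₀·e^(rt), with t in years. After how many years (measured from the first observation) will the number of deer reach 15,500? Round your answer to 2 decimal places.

r = ln(19300/3370) / 37 ≈ 0.047167 per year
t = ln(15500/3370) / r = 1.52593 / 0.047167 ≈ 32.351

t ≈ 32.35 years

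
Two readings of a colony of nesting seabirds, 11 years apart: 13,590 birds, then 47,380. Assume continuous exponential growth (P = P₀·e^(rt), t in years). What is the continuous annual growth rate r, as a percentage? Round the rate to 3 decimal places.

47380 = 13590 · e^(r·11)
e^(11r) = 47380/13590 = 3.48639
r = ln(3.48639) / 11 = 1.24887 / 11

r ≈ 11.353% per year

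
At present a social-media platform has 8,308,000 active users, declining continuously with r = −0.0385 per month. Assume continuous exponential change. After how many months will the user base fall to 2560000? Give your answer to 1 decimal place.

2560000 = 8308000 · e^(-0.0385·t)
t = ln(2560000/8308000) / -0.0385 = ln(0.30814) / -0.0385 = -1.17721 / -0.0385

t ≈ 30.6 months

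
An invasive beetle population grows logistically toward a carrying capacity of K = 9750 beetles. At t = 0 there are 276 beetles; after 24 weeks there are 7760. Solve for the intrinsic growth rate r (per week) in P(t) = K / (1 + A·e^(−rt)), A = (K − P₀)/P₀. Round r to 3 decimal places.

A = (9750 − 276)/276 = 34.32609
7760 = 9750/(1 + 34.32609·e^(−r·24)) → e^(−24r) = (1.25644 − 1)/34.32609 = 0.007471
r = −ln(0.007471)/24 = 4.89675/24

r ≈ 0.204 per week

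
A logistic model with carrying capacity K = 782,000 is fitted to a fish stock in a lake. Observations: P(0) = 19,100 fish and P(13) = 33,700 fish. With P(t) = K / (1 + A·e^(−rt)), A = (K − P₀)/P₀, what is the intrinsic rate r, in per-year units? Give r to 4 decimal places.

r ≈ 0.0452 per year

A = (782000 − 19100)/19100 = 39.94241
33700 = 782000/(1 + 39.94241·e^(−r·13)) → e^(−13r) = (23.20475 − 1)/39.94241 = 0.555919
r = −ln(0.555919)/13 = 0.58713/13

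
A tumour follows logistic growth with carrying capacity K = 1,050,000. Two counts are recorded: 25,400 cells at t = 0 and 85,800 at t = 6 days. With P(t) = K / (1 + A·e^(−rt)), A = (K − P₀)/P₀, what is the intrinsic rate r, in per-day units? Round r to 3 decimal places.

r ≈ 0.213 per day

A = (1050000 − 25400)/25400 = 40.33858
85800 = 1050000/(1 + 40.33858·e^(−r·6)) → e^(−6r) = (12.23776 − 1)/40.33858 = 0.278586
r = −ln(0.278586)/6 = 1.27803/6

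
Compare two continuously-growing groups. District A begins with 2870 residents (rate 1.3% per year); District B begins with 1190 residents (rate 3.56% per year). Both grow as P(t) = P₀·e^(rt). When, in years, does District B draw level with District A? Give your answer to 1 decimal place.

2870·e^(0.013t) = 1190·e^(0.0356t)
2870/1190 = e^((0.0356 − 0.013)t) → ln(2.41176) = 0.0226·t
t = 0.88036 / 0.0226

t ≈ 39.0 years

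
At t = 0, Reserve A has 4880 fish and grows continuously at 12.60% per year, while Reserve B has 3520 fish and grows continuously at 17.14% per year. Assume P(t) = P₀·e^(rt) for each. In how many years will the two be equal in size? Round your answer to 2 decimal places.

4880·e^(0.126t) = 3520·e^(0.1714t)
4880/3520 = e^((0.1714 − 0.126)t) → ln(1.38636) = 0.0454·t
t = 0.32668 / 0.0454

t ≈ 7.20 years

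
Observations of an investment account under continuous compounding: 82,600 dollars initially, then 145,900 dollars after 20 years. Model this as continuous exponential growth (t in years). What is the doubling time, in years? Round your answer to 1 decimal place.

doubling time ≈ 24.4 years

r = ln(145900/82600) / 20 = ln(1.76634) / 20 ≈ 0.028446 per year
doubling time = ln 2 / |r| = 0.69315 / 0.028446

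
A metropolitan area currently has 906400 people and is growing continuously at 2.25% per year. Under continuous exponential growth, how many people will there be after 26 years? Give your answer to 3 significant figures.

P(26) = 906400 · e^(0.0225·26) = 906400 · e^(0.585)
= 906400 · 1.79499 ≈ 1626979.83

≈ 1,630,000 people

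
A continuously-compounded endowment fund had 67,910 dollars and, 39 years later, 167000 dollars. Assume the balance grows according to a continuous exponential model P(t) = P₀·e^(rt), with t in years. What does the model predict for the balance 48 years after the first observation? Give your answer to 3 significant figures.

r = ln(167000/67910) / 39 ≈ 0.023072 per year
P(48) = 67910 · e^(0.023072·48) = 67910 · 3.02666 ≈ 205540.36

≈ 206,000 dollars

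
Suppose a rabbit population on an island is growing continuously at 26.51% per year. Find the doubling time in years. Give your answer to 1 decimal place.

doubling time = ln(2) / |r| = 0.69315 / 0.2651

doubling time ≈ 2.6 years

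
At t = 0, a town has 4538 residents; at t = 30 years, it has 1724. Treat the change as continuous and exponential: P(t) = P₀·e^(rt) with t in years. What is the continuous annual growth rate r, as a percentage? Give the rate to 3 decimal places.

r ≈ -3.226% per year

1724 = 4538 · e^(r·30)
e^(30r) = 1724/4538 = 0.3799
r = ln(0.3799) / 30 = -0.96784 / 30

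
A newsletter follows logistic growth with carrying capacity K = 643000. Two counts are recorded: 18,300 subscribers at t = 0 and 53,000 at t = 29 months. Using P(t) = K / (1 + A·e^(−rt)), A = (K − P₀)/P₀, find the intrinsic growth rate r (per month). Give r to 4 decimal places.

r ≈ 0.0386 per month

A = (643000 − 18300)/18300 = 34.13661
53000 = 643000/(1 + 34.13661·e^(−r·29)) → e^(−29r) = (12.13208 − 1)/34.13661 = 0.326104
r = −ln(0.326104)/29 = 1.12054/29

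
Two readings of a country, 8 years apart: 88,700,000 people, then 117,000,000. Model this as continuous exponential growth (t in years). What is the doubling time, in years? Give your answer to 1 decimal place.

r = ln(117000000/88700000) / 8 = ln(1.31905) / 8 ≈ 0.034614 per year
doubling time = ln 2 / |r| = 0.69315 / 0.034614

doubling time ≈ 20.0 years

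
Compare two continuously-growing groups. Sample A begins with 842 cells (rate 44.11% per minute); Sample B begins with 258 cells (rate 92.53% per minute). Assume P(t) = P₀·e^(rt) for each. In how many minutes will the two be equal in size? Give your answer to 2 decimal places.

842·e^(0.4411t) = 258·e^(0.9253t)
842/258 = e^((0.9253 − 0.4411)t) → ln(3.26357) = 0.4842·t
t = 1.18282 / 0.4842

t ≈ 2.44 minutes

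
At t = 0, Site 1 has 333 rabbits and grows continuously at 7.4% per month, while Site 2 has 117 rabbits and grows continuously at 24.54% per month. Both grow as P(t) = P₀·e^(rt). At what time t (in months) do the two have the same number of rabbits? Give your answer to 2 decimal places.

333·e^(0.074t) = 117·e^(0.2454t)
333/117 = e^((0.2454 − 0.074)t) → ln(2.84615) = 0.1714·t
t = 1.04597 / 0.1714

t ≈ 6.10 months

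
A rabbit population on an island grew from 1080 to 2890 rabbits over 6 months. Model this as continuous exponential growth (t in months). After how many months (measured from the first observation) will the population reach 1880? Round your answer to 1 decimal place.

t ≈ 3.4 months

r = ln(2890/1080) / 6 ≈ 0.164049 per month
t = ln(1880/1080) / r = 0.55431 / 0.164049 ≈ 3.379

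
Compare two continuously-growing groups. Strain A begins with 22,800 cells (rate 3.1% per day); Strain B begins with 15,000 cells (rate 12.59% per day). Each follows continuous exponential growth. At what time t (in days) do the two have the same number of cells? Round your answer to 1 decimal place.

t ≈ 4.4 days

22800·e^(0.031t) = 15000·e^(0.1259t)
22800/15000 = e^((0.1259 − 0.031)t) → ln(1.52) = 0.0949·t
t = 0.41871 / 0.0949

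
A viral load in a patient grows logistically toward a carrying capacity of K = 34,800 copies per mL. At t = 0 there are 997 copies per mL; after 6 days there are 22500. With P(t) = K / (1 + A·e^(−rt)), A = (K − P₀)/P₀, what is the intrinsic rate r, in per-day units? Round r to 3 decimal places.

r ≈ 0.688 per day

A = (34800 − 997)/997 = 33.90471
22500 = 34800/(1 + 33.90471·e^(−r·6)) → e^(−6r) = (1.54667 − 1)/33.90471 = 0.016124
r = −ln(0.016124)/6 = 4.12747/6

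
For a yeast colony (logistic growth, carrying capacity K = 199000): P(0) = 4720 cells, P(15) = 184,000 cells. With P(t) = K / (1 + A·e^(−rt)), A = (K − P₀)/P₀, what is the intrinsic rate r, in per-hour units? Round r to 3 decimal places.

A = (199000 − 4720)/4720 = 41.16102
184000 = 199000/(1 + 41.16102·e^(−r·15)) → e^(−15r) = (1.08152 − 1)/41.16102 = 0.001981
r = −ln(0.001981)/15 = 6.22438/15

r ≈ 0.415 per hour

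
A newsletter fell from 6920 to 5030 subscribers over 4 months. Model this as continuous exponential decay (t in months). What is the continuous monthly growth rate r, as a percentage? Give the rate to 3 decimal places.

r ≈ -7.975% per month

5030 = 6920 · e^(r·4)
e^(4r) = 5030/6920 = 0.72688
r = ln(0.72688) / 4 = -0.319 / 4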